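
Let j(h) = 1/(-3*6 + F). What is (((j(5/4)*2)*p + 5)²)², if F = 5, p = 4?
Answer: 10556001/28561 ≈ 369.59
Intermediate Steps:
j(h) = -1/13 (j(h) = 1/(-3*6 + 5) = 1/(-18 + 5) = 1/(-13) = -1/13)
(((j(5/4)*2)*p + 5)²)² = ((-1/13*2*4 + 5)²)² = ((-2/13*4 + 5)²)² = ((-8/13 + 5)²)² = ((57/13)²)² = (3249/169)² = 10556001/28561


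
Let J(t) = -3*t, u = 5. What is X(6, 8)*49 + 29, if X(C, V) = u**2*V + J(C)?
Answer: 8947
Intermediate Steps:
X(C, V) = -3*C + 25*V (X(C, V) = 5**2*V - 3*C = 25*V - 3*C = -3*C + 25*V)
X(6, 8)*49 + 29 = (-3*6 + 25*8)*49 + 29 = (-18 + 200)*49 + 29 = 182*49 + 29 = 8918 + 29 = 8947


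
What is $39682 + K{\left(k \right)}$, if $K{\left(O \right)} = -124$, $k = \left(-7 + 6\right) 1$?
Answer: $39558$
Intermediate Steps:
$k = -1$ ($k = \left(-1\right) 1 = -1$)
$39682 + K{\left(k \right)} = 39682 - 124 = 39558$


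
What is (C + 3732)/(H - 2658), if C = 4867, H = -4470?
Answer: -8599/7128 ≈ -1.2064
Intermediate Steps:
(C + 3732)/(H - 2658) = (4867 + 3732)/(-4470 - 2658) = 8599/(-7128) = 8599*(-1/7128) = -8599/7128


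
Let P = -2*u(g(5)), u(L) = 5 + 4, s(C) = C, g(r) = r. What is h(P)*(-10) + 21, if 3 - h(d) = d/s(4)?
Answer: -54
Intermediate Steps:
u(L) = 9
P = -18 (P = -2*9 = -18)
h(d) = 3 - d/4
h(P)*(-10) + 21 = (3 - ¼*(-18))*(-10) + 21 = (3 + 9/2)*(-10) + 21 = (15/2)*(-10) + 21 = -75 + 21 = -54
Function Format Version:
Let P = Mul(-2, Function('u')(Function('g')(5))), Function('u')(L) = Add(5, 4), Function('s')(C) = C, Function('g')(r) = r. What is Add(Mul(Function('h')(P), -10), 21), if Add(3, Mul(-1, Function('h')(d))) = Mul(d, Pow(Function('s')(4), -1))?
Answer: -54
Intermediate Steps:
Function('u')(L) = 9
P = -18 (P = Mul(-2, 9) = -18)
Function('h')(d) = Add(3, Mul(Rational(-1, 4), d)) (Function('h')(d) = Add(3, Mul(-1, Mul(d, Pow(4, -1)))) = Add(3, Mul(-1, Mul(d, Rational(1, 4)))) = Add(3, Mul(-1, Mul(Rational(1, 4), d))) = Add(3, Mul(Rational(-1, 4), d)))
Add(Mul(Function('h')(P), -10), 21) = Add(Mul(Add(3, Mul(Rational(-1, 4), -18)), -10), 21) = Add(Mul(Add(3, Rational(9, 2)), -10), 21) = Add(Mul(Rational(15, 2), -10), 21) = Add(-75, 21) = -54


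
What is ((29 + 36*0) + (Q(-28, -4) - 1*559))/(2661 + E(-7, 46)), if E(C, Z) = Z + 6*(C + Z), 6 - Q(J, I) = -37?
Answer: -487/2941 ≈ -0.16559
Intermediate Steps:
Q(J, I) = 43 (Q(J, I) = 6 - 1*(-37) = 6 + 37 = 43)
E(C, Z) = 6*C + 7*Z (E(C, Z) = Z + (6*C + 6*Z) = 6*C + 7*Z)
((29 + 36*0) + (Q(-28, -4) - 1*559))/(2661 + E(-7, 46)) = ((29 + 36*0) + (43 - 1*559))/(2661 + (6*(-7) + 7*46)) = ((29 + 0) + (43 - 559))/(2661 + (-42 + 322)) = (29 - 516)/(2661 + 280) = -487/2941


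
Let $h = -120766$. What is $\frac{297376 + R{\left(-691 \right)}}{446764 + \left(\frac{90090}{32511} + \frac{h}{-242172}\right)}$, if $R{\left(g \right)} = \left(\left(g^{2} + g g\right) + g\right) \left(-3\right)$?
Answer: $- \frac{3366389474155134}{586252024217399} \approx -5.7422$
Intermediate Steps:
$R{\left(g \right)} = - 6 g^{2} - 3 g$ ($R{\left(g \right)} = \left(\left(g^{2} + g^{2}\right) + g\right) \left(-3\right) = \left(2 g^{2} + g\right) \left(-3\right) = \left(g + 2 g^{2}\right) \left(-3\right) = - 6 g^{2} - 3 g$)
$\frac{297376 + R{\left(-691 \right)}}{446764 + \left(\frac{90090}{32511} + \frac{h}{-242172}\right)} = \frac{297376 - - 2073 \left(1 + 2 \left(-691\right)\right)}{446764 + \left(\frac{90090}{32511} - \frac{120766}{-242172}\right)} = \frac{297376 - - 2073 \left(1 - 1382\right)}{446764 + \left(90090 \cdot \frac{1}{32511} - - \frac{60383}{121086}\right)} = \frac{297376 - \left(-2073\right) \left(-1381\right)}{446764 + \left(\frac{30030}{10837} + \frac{60383}{121086}\right)} = \frac{297376 - 2862813}{446764 + \frac{4290583151}{1312208982}} = - \frac{2565437}{\frac{586252024217399}{1312208982}} = \left(-2565437\right) \frac{1312208982}{586252024217399} = - \frac{3366389474155134}{586252024217399}$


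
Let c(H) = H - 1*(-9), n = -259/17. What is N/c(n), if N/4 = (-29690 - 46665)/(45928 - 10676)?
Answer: 1298035/934178 ≈ 1.3895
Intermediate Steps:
n = -259/17 (n = -259*1/17 = -259/17 ≈ -15.235)
c(H) = 9 + H (c(H) = H + 9 = 9 + H)
N = -76355/8813 (N = 4*((-29690 - 46665)/(45928 - 10676)) = 4*(-76355/35252) = -76355/8813 ≈ -8.6639)
N/c(n) = -76355/(8813*(9 - 259/17)) = -76355/(8813*(-106/17)) = -76355/8813*(-17/106) = 1298035/934178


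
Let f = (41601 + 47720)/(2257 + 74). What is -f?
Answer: -89321/2331 ≈ -38.319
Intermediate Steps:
f = 89321/2331 ≈ 38.319
-f = -1*89321/2331 = -89321/2331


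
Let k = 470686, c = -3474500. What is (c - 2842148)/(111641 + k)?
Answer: -6316648/582327 ≈ -10.847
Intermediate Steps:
(c - 2842148)/(111641 + k) = (-3474500 - 2842148)/(111641 + 470686) = -6316648/582327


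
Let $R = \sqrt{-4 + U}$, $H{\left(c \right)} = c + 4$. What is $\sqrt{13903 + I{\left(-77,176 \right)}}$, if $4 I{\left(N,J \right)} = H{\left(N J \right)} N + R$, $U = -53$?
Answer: $\frac{\sqrt{1098808 + i \sqrt{57}}}{2} \approx 524.12 + 0.0018006 i$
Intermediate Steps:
$H{\left(c \right)} = 4 + c$
$R = i \sqrt{57}$ ($R = \sqrt{-4 - 53} = \sqrt{-57} = i \sqrt{57} \approx 7.5498 i$)
$I{\left(N,J \right)} = \frac{i \sqrt{57}}{4} + \frac{N \left(4 + J N\right)}{4}$ ($I{\left(N,J \right)} = \frac{\left(4 + N J\right) N + i \sqrt{57}}{4} = \frac{\left(4 + J N\right) N + i \sqrt{57}}{4} = \frac{N \left(4 + J N\right) + i \sqrt{57}}{4} = \frac{i \sqrt{57} + N \left(4 + J N\right)}{4} = \frac{i \sqrt{57}}{4} + \frac{N \left(4 + J N\right)}{4}$)
$\sqrt{13903 + I{\left(-77,176 \right)}} = \sqrt{13903 + \left(\frac{i \sqrt{57}}{4} + \frac{1}{4} \left(-77\right) \left(4 + 176 \left(-77\right)\right)\right)} = \sqrt{13903 + \left(\frac{i \sqrt{57}}{4} + \frac{1}{4} \left(-77\right) \left(4 - 13552\right)\right)} = \sqrt{13903 + \left(\frac{i \sqrt{57}}{4} + \frac{1}{4} \left(-77\right) \left(-13548\right)\right)} = \sqrt{13903 + \left(\frac{i \sqrt{57}}{4} + 260799\right)} = \sqrt{13903 + \left(260799 + \frac{i \sqrt{57}}{4}\right)} = \sqrt{274702 + \frac{i \sqrt{57}}{4}}$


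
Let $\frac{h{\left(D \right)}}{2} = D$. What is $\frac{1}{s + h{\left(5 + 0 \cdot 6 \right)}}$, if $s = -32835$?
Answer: $- \frac{1}{32825} \approx -3.0465 \cdot 10^{-5}$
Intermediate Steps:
$h{\left(D \right)} = 2 D$
$\frac{1}{s + h{\left(5 + 0 \cdot 6 \right)}} = \frac{1}{-32835 + 2 \left(5 + 0 \cdot 6\right)} = \frac{1}{-32835 + 2 \left(5 + 0\right)} = \frac{1}{-32835 + 2 \cdot 5} = \frac{1}{-32835 + 10} = \frac{1}{-32825} = - \frac{1}{32825}$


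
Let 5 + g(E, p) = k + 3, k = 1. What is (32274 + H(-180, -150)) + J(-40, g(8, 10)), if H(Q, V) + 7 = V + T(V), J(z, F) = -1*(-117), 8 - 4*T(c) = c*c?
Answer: 26611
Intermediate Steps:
T(c) = 2 - c**2/4 (T(c) = 2 - c*c/4 = 2 - c**2/4)
g(E, p) = -1 (g(E, p) = -5 + (1 + 3) = -5 + 4 = -1)
J(z, F) = 117
H(Q, V) = -5 + V - V**2/4 (H(Q, V) = -7 + (V + (2 - V**2/4)) = -7 + (2 + V - V**2/4) = -5 + V - V**2/4)
(32274 + H(-180, -150)) + J(-40, g(8, 10)) = (32274 + (-5 - 150 - 1/4*(-150)**2)) + 117 = (32274 + (-5 - 150 - 1/4*22500)) + 117 = (32274 + (-5 - 150 - 5625)) + 117 = (32274 - 5780) + 117 = 26494 + 117 = 26611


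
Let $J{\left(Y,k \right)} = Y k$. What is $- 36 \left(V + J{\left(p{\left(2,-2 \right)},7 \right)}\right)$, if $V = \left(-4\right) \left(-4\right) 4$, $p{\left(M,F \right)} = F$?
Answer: $-1800$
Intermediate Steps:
$V = 64$ ($V = 16 \cdot 4 = 64$)
$- 36 \left(V + J{\left(p{\left(2,-2 \right)},7 \right)}\right) = - 36 \left(64 - 14\right) = \left(-36\right) 50 = -1800$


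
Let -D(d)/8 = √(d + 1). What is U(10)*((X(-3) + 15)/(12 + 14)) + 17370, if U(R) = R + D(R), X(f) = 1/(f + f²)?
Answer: 104255/6 - 14*√11/3 ≈ 17360.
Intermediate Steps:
D(d) = -8*√(1 + d) (D(d) = -8*√(d + 1) = -8*√(1 + d))
U(R) = R - 8*√(1 + R)
U(10)*((X(-3) + 15)/(12 + 14)) + 17370 = (10 - 8*√(1 + 10))*((1/((-3)*(1 - 3)) + 15)/(12 + 14)) + 17370 = (10 - 8*√11)*((-⅓/(-2) + 15)/26) + 17370 = (10 - 8*√11)*((-⅓*(-½) + 15)*(1/26)) + 17370 = (10 - 8*√11)*((⅙ + 15)*(1/26)) + 17370 = (10 - 8*√11)*((91/6)*(1/26)) + 17370 = (10 - 8*√11)*(7/12) + 17370 = (35/6 - 14*√11/3) + 17370 = 104255/6 - 14*√11/3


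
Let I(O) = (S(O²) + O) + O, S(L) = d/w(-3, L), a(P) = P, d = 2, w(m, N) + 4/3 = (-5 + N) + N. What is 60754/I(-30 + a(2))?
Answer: -142316245/131177 ≈ -1084.9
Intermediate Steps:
w(m, N) = -19/3 + 2*N (w(m, N) = -4/3 + ((-5 + N) + N) = -4/3 + (-5 + 2*N) = -19/3 + 2*N)
S(L) = 2/(-19/3 + 2*L)
I(O) = 2*O + 6/(-19 + 6*O²) (I(O) = (6/(-19 + 6*O²) + O) + O = (O + 6/(-19 + 6*O²)) + O = 2*O + 6/(-19 + 6*O²))
60754/I(-30 + a(2)) = 60754/((2*(3 - 19*(-30 + 2) + 6*(-30 + 2)³)/(-19 + 6*(-30 + 2)²))) = 60754/((2*(3 - 19*(-28) + 6*(-28)³)/(-19 + 6*(-28)²))) = 60754/((2*(3 + 532 + 6*(-21952))/(-19 + 6*784))) = 60754/((2*(3 + 532 - 131712)/(-19 + 4704))) = 60754/((2*(-131177)/4685)) = 60754/((2*(1/4685)*(-131177))) = 60754/(-262354/4685) = 60754*(-4685/262354) = -142316245/131177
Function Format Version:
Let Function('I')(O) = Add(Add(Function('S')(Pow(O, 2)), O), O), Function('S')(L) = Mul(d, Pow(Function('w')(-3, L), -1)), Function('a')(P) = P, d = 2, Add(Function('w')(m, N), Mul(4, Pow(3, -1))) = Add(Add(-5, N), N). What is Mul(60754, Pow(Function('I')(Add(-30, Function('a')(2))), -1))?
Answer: Rational(-142316245, 131177) ≈ -1084.9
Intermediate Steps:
Function('w')(m, N) = Add(Rational(-19, 3), Mul(2, N)) (Function('w')(m, N) = Add(Rational(-4, 3), Add(Add(-5, N), N)) = Add(Rational(-4, 3), Add(-5, Mul(2, N))) = Add(Rational(-19, 3), Mul(2, N)))
Function('S')(L) = Mul(2, Pow(Add(Rational(-19, 3), Mul(2, L)), -1))
Function('I')(O) = Add(Mul(2, O), Mul(6, Pow(Add(-19, Mul(6, Pow(O, 2))), -1))) (Function('I')(O) = Add(Add(Mul(6, Pow(Add(-19, Mul(6, Pow(O, 2))), -1)), O), O) = Add(Add(O, Mul(6, Pow(Add(-19, Mul(6, Pow(O, 2))), -1))), O) = Add(Mul(2, O), Mul(6, Pow(Add(-19, Mul(6, Pow(O, 2))), -1))))
Mul(60754, Pow(Function('I')(Add(-30, Function('a')(2))), -1)) = Mul(60754, Pow(Mul(2, Pow(Add(-19, Mul(6, Pow(Add(-30, 2), 2))), -1), Add(3, Mul(-19, Add(-30, 2)), Mul(6, Pow(Add(-30, 2), 3)))), -1)) = Mul(60754, Pow(Mul(2, Pow(Add(-19, Mul(6, Pow(-28, 2))), -1), Add(3, Mul(-19, -28), Mul(6, Pow(-28, 3)))), -1)) = Mul(60754, Pow(Mul(2, Pow(Add(-19, Mul(6, 784)), -1), Add(3, 532, Mul(6, -21952))), -1)) = Mul(60754, Pow(Mul(2, Pow(Add(-19, 4704), -1), Add(3, 532, -131712)), -1)) = Mul(60754, Pow(Mul(2, Pow(4685, -1), -131177), -1)) = Mul(60754, Pow(Mul(2, Rational(1, 4685), -131177), -1)) = Mul(60754, Pow(Rational(-262354, 4685), -1)) = Mul(60754, Rational(-4685, 262354)) = Rational(-142316245, 131177)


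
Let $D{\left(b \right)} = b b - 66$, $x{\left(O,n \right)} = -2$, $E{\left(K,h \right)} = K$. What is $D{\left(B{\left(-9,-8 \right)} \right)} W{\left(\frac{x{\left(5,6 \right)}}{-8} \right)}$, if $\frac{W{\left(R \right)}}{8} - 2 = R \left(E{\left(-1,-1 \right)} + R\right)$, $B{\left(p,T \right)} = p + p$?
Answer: $3741$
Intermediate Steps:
$B{\left(p,T \right)} = 2 p$
$W{\left(R \right)} = 16 + 8 R \left(-1 + R\right)$
$D{\left(b \right)} = -66 + b^{2}$ ($D{\left(b \right)} = b^{2} - 66 = -66 + b^{2}$)
$D{\left(B{\left(-9,-8 \right)} \right)} W{\left(\frac{x{\left(5,6 \right)}}{-8} \right)} = \left(-66 + \left(2 \left(-9\right)\right)^{2}\right) \left(16 - 8 \left(- \frac{2}{-8}\right) + 8 \left(- \frac{2}{-8}\right)^{2}\right) = \left(-66 + \left(-18\right)^{2}\right) \left(16 - 8 \left(\left(-2\right) \left(- \frac{1}{8}\right)\right) + 8 \left(\left(-2\right) \left(- \frac{1}{8}\right)\right)^{2}\right) = \left(-66 + 324\right) \left(16 - 2 + \frac{8}{16}\right) = 258 \left(16 - 2 + 8 \cdot \frac{1}{16}\right) = 258 \left(16 - 2 + \frac{1}{2}\right) = 258 \cdot \frac{29}{2} = 3741$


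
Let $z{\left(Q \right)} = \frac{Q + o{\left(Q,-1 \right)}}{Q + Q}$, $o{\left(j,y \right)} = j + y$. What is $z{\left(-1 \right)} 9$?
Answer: $\frac{27}{2} \approx 13.5$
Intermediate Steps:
$z{\left(Q \right)} = \frac{-1 + 2 Q}{2 Q}$ ($z{\left(Q \right)} = \frac{Q + \left(Q - 1\right)}{Q + Q} = \frac{Q + \left(-1 + Q\right)}{2 Q} = \left(-1 + 2 Q\right) \frac{1}{2 Q} = \frac{-1 + 2 Q}{2 Q}$)
$z{\left(-1 \right)} 9 = \frac{- \frac{1}{2} - 1}{-1} \cdot 9 = \left(-1\right) \left(- \frac{3}{2}\right) 9 = \frac{3}{2} \cdot 9 = \frac{27}{2}$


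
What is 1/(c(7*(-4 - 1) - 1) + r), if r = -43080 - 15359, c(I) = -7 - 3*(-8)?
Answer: -1/58422 ≈ -1.7117e-5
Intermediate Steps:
c(I) = 17 (c(I) = -7 + 24 = 17)
r = -58439
1/(c(7*(-4 - 1) - 1) + r) = 1/(17 - 58439) = 1/(-58422) = -1/58422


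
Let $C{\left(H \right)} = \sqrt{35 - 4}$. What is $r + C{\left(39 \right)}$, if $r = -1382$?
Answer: $-1382 + \sqrt{31} \approx -1376.4$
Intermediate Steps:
$C{\left(H \right)} = \sqrt{31}$
$r + C{\left(39 \right)} = -1382 + \sqrt{31}$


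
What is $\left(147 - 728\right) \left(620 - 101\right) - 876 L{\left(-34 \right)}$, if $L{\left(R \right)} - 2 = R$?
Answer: $-273507$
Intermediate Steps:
$L{\left(R \right)} = 2 + R$
$\left(147 - 728\right) \left(620 - 101\right) - 876 L{\left(-34 \right)} = \left(147 - 728\right) \left(620 - 101\right) - 876 \left(2 - 34\right) = \left(-581\right) 519 - -28032 = -301539 + 28032 = -273507$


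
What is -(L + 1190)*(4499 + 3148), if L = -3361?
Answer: 16601637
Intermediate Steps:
-(L + 1190)*(4499 + 3148) = -(-3361 + 1190)*(4499 + 3148) = -(-2171)*7647 = -1*(-16601637) = 16601637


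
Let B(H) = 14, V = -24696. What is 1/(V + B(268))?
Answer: -1/24682 ≈ -4.0515e-5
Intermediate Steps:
1/(V + B(268)) = 1/(-24696 + 14) = 1/(-24682) = -1/24682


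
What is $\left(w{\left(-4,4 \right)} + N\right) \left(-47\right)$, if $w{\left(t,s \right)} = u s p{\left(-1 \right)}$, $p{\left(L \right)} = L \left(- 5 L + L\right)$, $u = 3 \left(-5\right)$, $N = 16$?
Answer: $-12032$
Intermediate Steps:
$u = -15$
$p{\left(L \right)} = - 4 L^{2}$ ($p{\left(L \right)} = L \left(- 4 L\right) = - 4 L^{2}$)
$w{\left(t,s \right)} = 60 s$ ($w{\left(t,s \right)} = - 15 s \left(- 4 \left(-1\right)^{2}\right) = - 15 s \left(\left(-4\right) 1\right) = - 15 s \left(-4\right) = 60 s$)
$\left(w{\left(-4,4 \right)} + N\right) \left(-47\right) = \left(60 \cdot 4 + 16\right) \left(-47\right) = \left(240 + 16\right) \left(-47\right) = 256 \left(-47\right) = -12032$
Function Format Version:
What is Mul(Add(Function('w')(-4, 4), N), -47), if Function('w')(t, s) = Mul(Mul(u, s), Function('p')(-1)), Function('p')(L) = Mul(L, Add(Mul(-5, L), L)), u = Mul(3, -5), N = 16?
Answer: -12032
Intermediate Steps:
u = -15
Function('p')(L) = Mul(-4, Pow(L, 2)) (Function('p')(L) = Mul(L, Mul(-4, L)) = Mul(-4, Pow(L, 2)))
Function('w')(t, s) = Mul(60, s) (Function('w')(t, s) = Mul(Mul(-15, s), Mul(-4, Pow(-1, 2))) = Mul(Mul(-15, s), Mul(-4, 1)) = Mul(Mul(-15, s), -4) = Mul(60, s))
Mul(Add(Function('w')(-4, 4), N), -47) = Mul(Add(Mul(60, 4), 16), -47) = Mul(Add(240, 16), -47) = Mul(256, -47) = -12032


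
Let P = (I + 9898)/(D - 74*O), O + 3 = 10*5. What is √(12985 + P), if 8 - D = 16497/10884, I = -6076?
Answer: √42032176274482009/1799237 ≈ 113.95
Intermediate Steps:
O = 47 (O = -3 + 10*5 = -3 + 50 = 47)
D = 23525/3628 (D = 8 - 16497/10884 = 8 - 1*5499/3628 = 8 - 5499/3628 = 23525/3628 ≈ 6.4843)
P = -1980888/1799237 (P = (-6076 + 9898)/(23525/3628 - 74*47) = 3822/(23525/3628 - 3478) = 3822/(-12594659/3628) = 3822*(-3628/12594659) = -1980888/1799237 ≈ -1.1010)
√(12985 + P) = √(12985 - 1980888/1799237) = √(23361111557/1799237) = √42032176274482009/1799237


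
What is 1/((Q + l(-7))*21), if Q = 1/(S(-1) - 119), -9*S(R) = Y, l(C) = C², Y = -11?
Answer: 1060/1090551 ≈ 0.00097199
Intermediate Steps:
S(R) = 11/9 (S(R) = -⅑*(-11) = 11/9)
Q = -9/1060 (Q = 1/(11/9 - 119) = 1/(-1060/9) = -9/1060 ≈ -0.0084906)
1/((Q + l(-7))*21) = 1/((-9/1060 + (-7)²)*21) = 1/((-9/1060 + 49)*21) = 1/((51931/1060)*21) = 1/(1090551/1060) = 1060/1090551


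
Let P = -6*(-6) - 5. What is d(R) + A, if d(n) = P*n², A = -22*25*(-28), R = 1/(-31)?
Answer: 477401/31 ≈ 15400.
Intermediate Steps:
R = -1/31 ≈ -0.032258
A = 15400 (A = -550*(-28) = 15400)
P = 31 (P = 36 - 5 = 31)
d(n) = 31*n²
d(R) + A = 31*(-1/31)² + 15400 = 31*(1/961) + 15400 = 1/31 + 15400 = 477401/31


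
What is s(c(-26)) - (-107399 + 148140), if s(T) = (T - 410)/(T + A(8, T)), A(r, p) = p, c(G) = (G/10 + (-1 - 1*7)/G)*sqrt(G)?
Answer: -81481/2 - 1025*I*sqrt(26)/298 ≈ -40741.0 - 17.539*I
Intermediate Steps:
c(G) = sqrt(G)*(-8/G + G/10) (c(G) = (G*(1/10) + (-1 - 7)/G)*sqrt(G) = (G/10 - 8/G)*sqrt(G) = (-8/G + G/10)*sqrt(G) = sqrt(G)*(-8/G + G/10))
s(T) = (-410 + T)/(2*T) (s(T) = (T - 410)/(T + T) = (-410 + T)/((2*T)) = (-410 + T)*(1/(2*T)) = (-410 + T)/(2*T))
s(c(-26)) - (-107399 + 148140) = (-410 + (-80 + (-26)**2)/(10*sqrt(-26)))/(2*(((-80 + (-26)**2)/(10*sqrt(-26))))) - (-107399 + 148140) = (-410 + (-I*sqrt(26)/26)*(-80 + 676)/10)/(2*(((-I*sqrt(26)/26)*(-80 + 676)/10))) - 1*40741 = (-410 + (1/10)*(-I*sqrt(26)/26)*596)/(2*(((1/10)*(-I*sqrt(26)/26)*596))) - 40741 = (-410 - 149*I*sqrt(26)/65)/(2*((-149*I*sqrt(26)/65))) - 40741 = (5*I*sqrt(26)/298)*(-410 - 149*I*sqrt(26)/65)/2 - 40741 = 5*I*sqrt(26)*(-410 - 149*I*sqrt(26)/65)/596 - 40741 = -40741 + 5*I*sqrt(26)*(-410 - 149*I*sqrt(26)/65)/596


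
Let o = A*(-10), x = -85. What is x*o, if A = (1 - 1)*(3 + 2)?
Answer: 0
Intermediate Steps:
A = 0 (A = 0*5 = 0)
o = 0 (o = 0*(-10) = 0)
x*o = -85*0 = 0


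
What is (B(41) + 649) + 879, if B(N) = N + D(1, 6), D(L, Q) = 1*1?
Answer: 1570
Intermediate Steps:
D(L, Q) = 1
B(N) = 1 + N (B(N) = N + 1 = 1 + N)
(B(41) + 649) + 879 = ((1 + 41) + 649) + 879 = (42 + 649) + 879 = 691 + 879 = 1570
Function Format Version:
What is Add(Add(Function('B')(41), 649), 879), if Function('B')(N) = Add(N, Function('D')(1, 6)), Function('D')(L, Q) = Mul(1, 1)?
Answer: 1570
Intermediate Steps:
Function('D')(L, Q) = 1
Function('B')(N) = Add(1, N) (Function('B')(N) = Add(N, 1) = Add(1, N))
Add(Add(Function('B')(41), 649), 879) = Add(Add(Add(1, 41), 649), 879) = Add(Add(42, 649), 879) = Add(691, 879) = 1570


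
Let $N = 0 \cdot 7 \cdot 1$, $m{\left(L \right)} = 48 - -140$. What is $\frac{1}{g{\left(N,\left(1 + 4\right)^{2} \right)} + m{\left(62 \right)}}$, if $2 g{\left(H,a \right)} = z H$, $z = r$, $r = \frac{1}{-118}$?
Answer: $\frac{1}{188} \approx 0.0053191$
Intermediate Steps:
$r = - \frac{1}{118} \approx -0.0084746$
$z = - \frac{1}{118} \approx -0.0084746$
$m{\left(L \right)} = 188$ ($m{\left(L \right)} = 48 + 140 = 188$)
$N = 0$ ($N = 0 \cdot 1 = 0$)
$g{\left(H,a \right)} = - \frac{H}{236}$ ($g{\left(H,a \right)} = \frac{\left(- \frac{1}{118}\right) H}{2} = - \frac{H}{236}$)
$\frac{1}{g{\left(N,\left(1 + 4\right)^{2} \right)} + m{\left(62 \right)}} = \frac{1}{\left(- \frac{1}{236}\right) 0 + 188} = \frac{1}{0 + 188} = \frac{1}{188}$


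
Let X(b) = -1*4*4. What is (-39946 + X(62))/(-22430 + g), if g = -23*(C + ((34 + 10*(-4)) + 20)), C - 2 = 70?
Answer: 19981/12204 ≈ 1.6373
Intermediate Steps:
C = 72 (C = 2 + 70 = 72)
g = -1978 (g = -23*(72 + ((34 + 10*(-4)) + 20)) = -23*(72 + ((34 - 40) + 20)) = -23*(72 + (-6 + 20)) = -23*(72 + 14) = -23*86 = -1978)
X(b) = -16 (X(b) = -4*4 = -16)
(-39946 + X(62))/(-22430 + g) = (-39946 - 16)/(-22430 - 1978) = -39962/(-24408) = -39962*(-1/24408) = 19981/12204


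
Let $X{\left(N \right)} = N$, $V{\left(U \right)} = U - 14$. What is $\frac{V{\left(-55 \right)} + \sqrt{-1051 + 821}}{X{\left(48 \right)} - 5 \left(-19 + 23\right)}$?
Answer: $- \frac{69}{28} + \frac{i \sqrt{230}}{28} \approx -2.4643 + 0.54163 i$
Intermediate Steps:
$V{\left(U \right)} = -14 + U$ ($V{\left(U \right)} = U - 14 = -14 + U$)
$\frac{V{\left(-55 \right)} + \sqrt{-1051 + 821}}{X{\left(48 \right)} - 5 \left(-19 + 23\right)} = \frac{\left(-14 - 55\right) + \sqrt{-1051 + 821}}{48 - 5 \left(-19 + 23\right)} = \frac{-69 + \sqrt{-230}}{48 - 20} = \frac{-69 + i \sqrt{230}}{48 - 20} = \frac{-69 + i \sqrt{230}}{28} = \left(-69 + i \sqrt{230}\right) \frac{1}{28} = - \frac{69}{28} + \frac{i \sqrt{230}}{28}$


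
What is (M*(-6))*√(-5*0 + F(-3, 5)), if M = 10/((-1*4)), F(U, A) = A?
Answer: 15*√5 ≈ 33.541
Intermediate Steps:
M = -5/2 (M = 10/(-4) = 10*(-¼) = -5/2 ≈ -2.5000)
(M*(-6))*√(-5*0 + F(-3, 5)) = (-5/2*(-6))*√(-5*0 + 5) = 15*√(0 + 5) = 15*√5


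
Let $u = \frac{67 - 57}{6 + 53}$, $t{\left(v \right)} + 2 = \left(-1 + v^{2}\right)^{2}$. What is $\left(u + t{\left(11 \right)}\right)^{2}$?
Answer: $\frac{721636658064}{3481} \approx 2.0731 \cdot 10^{8}$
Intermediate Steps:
$t{\left(v \right)} = -2 + \left(-1 + v^{2}\right)^{2}$
$u = \frac{10}{59} \approx 0.16949$
$\left(u + t{\left(11 \right)}\right)^{2} = \left(\frac{10}{59} - \left(2 - \left(-1 + 11^{2}\right)^{2}\right)\right)^{2} = \left(\frac{10}{59} - \left(2 - \left(-1 + 121\right)^{2}\right)\right)^{2} = \left(\frac{10}{59} - \left(2 - 120^{2}\right)\right)^{2} = \left(\frac{10}{59} + \left(-2 + 14400\right)\right)^{2} = \left(\frac{10}{59} + 14398\right)^{2} = \left(\frac{849492}{59}\right)^{2} = \frac{721636658064}{3481}$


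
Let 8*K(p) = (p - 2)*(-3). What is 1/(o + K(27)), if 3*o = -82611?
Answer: -8/220371 ≈ -3.6302e-5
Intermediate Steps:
o = -27537 (o = (⅓)*(-82611) = -27537)
K(p) = ¾ - 3*p/8 (K(p) = ((p - 2)*(-3))/8 = ((-2 + p)*(-3))/8 = (6 - 3*p)/8 = ¾ - 3*p/8)
1/(o + K(27)) = 1/(-27537 + (¾ - 3/8*27)) = 1/(-27537 + (¾ - 81/8)) = 1/(-27537 - 75/8) = 1/(-220371/8) = -8/220371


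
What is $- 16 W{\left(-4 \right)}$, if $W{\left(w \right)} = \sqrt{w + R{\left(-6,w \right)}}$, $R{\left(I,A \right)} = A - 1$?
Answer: $- 48 i \approx - 48.0 i$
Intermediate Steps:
$R{\left(I,A \right)} = -1 + A$
$W{\left(w \right)} = \sqrt{-1 + 2 w}$ ($W{\left(w \right)} = \sqrt{w + \left(-1 + w\right)} = \sqrt{-1 + 2 w}$)
$- 16 W{\left(-4 \right)} = - 16 \sqrt{-1 + 2 \left(-4\right)} = - 16 \sqrt{-1 - 8} = - 16 \sqrt{-9} = - 16 \cdot 3 i = - 48 i$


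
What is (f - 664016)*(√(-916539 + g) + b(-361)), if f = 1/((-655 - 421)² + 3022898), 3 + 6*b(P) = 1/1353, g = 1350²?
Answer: 5632573851942707/16969355766 - 19432240987481*√18489/4180674 ≈ -6.3169e+8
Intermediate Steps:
g = 1822500
b(P) = -2029/4059 (b(P) = -½ + (⅙)/1353 = -½ + (⅙)*(1/1353) = -½ + 1/8118 = -2029/4059)
f = 1/4180674 (f = 1/((-1076)² + 3022898) = 1/(1157776 + 3022898) = 1/4180674 ≈ 2.3920e-7)
(f - 664016)*(√(-916539 + g) + b(-361)) = (1/4180674 - 664016)*(√(-916539 + 1822500) - 2029/4059) = -2776034426783*(√905961 - 2029/4059)/4180674 = -2776034426783*(7*√18489 - 2029/4059)/4180674 = -2776034426783*(-2029/4059 + 7*√18489)/4180674 = 5632573851942707/16969355766 - 19432240987481*√18489/4180674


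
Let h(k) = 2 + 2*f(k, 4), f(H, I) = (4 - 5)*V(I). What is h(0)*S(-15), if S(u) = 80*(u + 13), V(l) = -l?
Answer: -1600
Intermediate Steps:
f(H, I) = I (f(H, I) = (4 - 5)*(-I) = -(-1)*I = I)
S(u) = 1040 + 80*u (S(u) = 80*(13 + u) = 1040 + 80*u)
h(k) = 10 (h(k) = 2 + 2*4 = 2 + 8 = 10)
h(0)*S(-15) = 10*(1040 + 80*(-15)) = 10*(1040 - 1200) = 10*(-160) = -1600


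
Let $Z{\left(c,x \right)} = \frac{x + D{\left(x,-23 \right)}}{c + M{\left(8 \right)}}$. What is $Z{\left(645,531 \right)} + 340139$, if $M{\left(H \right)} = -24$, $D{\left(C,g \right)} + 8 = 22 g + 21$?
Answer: $\frac{211226357}{621} \approx 3.4014 \cdot 10^{5}$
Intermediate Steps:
$D{\left(C,g \right)} = 13 + 22 g$ ($D{\left(C,g \right)} = -8 + \left(22 g + 21\right) = -8 + \left(21 + 22 g\right) = 13 + 22 g$)
$Z{\left(c,x \right)} = \frac{-493 + x}{-24 + c}$ ($Z{\left(c,x \right)} = \frac{x + \left(13 + 22 \left(-23\right)\right)}{c - 24} = \frac{x + \left(13 - 506\right)}{-24 + c} = \frac{x - 493}{-24 + c} = \frac{-493 + x}{-24 + c}$)
$Z{\left(645,531 \right)} + 340139 = \frac{-493 + 531}{-24 + 645} + 340139 = \frac{1}{621} \cdot 38 + 340139 = \frac{38}{621} + 340139 = \frac{211226357}{621}$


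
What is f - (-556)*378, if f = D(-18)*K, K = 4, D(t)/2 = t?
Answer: 210024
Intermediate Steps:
D(t) = 2*t
f = -144 (f = (2*(-18))*4 = -36*4 = -144)
f - (-556)*378 = -144 - (-556)*378 = -144 - 1*(-210168) = -144 + 210168 = 210024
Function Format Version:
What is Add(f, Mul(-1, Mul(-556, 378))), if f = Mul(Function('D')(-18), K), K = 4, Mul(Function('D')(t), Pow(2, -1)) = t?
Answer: 210024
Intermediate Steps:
Function('D')(t) = Mul(2, t)
f = -144 (f = Mul(Mul(2, -18), 4) = Mul(-36, 4) = -144)
Add(f, Mul(-1, Mul(-556, 378))) = Add(-144, Mul(-1, Mul(-556, 378))) = Add(-144, Mul(-1, -210168)) = Add(-144, 210168) = 210024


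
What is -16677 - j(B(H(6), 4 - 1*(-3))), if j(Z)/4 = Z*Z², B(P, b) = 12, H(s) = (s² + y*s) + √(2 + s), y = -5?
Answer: -23589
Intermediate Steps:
H(s) = s² + √(2 + s) - 5*s (H(s) = (s² - 5*s) + √(2 + s) = s² + √(2 + s) - 5*s)
j(Z) = 4*Z³ (j(Z) = 4*(Z*Z²) = 4*Z³)
-16677 - j(B(H(6), 4 - 1*(-3))) = -16677 - 4*12³ = -16677 - 4*1728 = -16677 - 1*6912 = -16677 - 6912 = -23589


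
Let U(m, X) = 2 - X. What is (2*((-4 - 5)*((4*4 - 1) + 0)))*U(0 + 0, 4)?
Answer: 540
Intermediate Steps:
(2*((-4 - 5)*((4*4 - 1) + 0)))*U(0 + 0, 4) = (2*((-4 - 5)*((4*4 - 1) + 0)))*(2 - 1*4) = (2*(-9*((16 - 1) + 0)))*(2 - 4) = (2*(-9*(15 + 0)))*(-2) = (2*(-9*15))*(-2) = (2*(-135))*(-2) = -270*(-2) = 540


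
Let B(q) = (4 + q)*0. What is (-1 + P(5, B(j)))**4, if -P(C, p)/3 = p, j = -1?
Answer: 1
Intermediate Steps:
B(q) = 0
P(C, p) = -3*p
(-1 + P(5, B(j)))**4 = (-1 - 3*0)**4 = (-1 + 0)**4 = (-1)**4 = 1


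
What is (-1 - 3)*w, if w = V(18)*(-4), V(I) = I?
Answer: 288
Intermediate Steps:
w = -72 (w = 18*(-4) = -72)
(-1 - 3)*w = (-1 - 3)*(-72) = -4*(-72) = 288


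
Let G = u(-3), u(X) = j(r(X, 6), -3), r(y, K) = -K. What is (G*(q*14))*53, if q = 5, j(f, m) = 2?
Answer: 7420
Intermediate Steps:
u(X) = 2
G = 2
(G*(q*14))*53 = (2*(5*14))*53 = (2*70)*53 = 140*53 = 7420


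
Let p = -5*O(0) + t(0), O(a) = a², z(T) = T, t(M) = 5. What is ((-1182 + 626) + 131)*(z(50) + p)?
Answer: -23375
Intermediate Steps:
p = 5 (p = -5*0² + 5 = -5*0 + 5 = 0 + 5 = 5)
((-1182 + 626) + 131)*(z(50) + p) = ((-1182 + 626) + 131)*(50 + 5) = (-556 + 131)*55 = -425*55 = -23375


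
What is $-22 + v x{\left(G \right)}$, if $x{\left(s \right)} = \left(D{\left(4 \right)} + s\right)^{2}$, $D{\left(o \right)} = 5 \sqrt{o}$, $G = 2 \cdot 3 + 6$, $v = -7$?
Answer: $-3410$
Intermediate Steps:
$G = 12$ ($G = 6 + 6 = 12$)
$x{\left(s \right)} = \left(10 + s\right)^{2}$ ($x{\left(s \right)} = \left(5 \sqrt{4} + s\right)^{2} = \left(5 \cdot 2 + s\right)^{2} = \left(10 + s\right)^{2}$)
$-22 + v x{\left(G \right)} = -22 - 7 \left(10 + 12\right)^{2} = -22 - 7 \cdot 22^{2} = -22 - 3388 = -3410$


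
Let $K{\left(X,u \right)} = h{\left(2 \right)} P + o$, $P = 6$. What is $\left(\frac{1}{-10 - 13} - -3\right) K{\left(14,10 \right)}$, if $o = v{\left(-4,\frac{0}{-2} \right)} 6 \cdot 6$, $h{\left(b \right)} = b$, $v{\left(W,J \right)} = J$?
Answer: $\frac{816}{23} \approx 35.478$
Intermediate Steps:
$o = 0$ ($o = \frac{0}{-2} \cdot 6 \cdot 6 = 0 \left(- \frac{1}{2}\right) 6 \cdot 6 = 0 \cdot 6 \cdot 6 = 0 \cdot 6 = 0$)
$K{\left(X,u \right)} = 12$ ($K{\left(X,u \right)} = 2 \cdot 6 + 0 = 12 + 0 = 12$)
$\left(\frac{1}{-10 - 13} - -3\right) K{\left(14,10 \right)} = \left(\frac{1}{-10 - 13} - -3\right) 12 = \left(\frac{1}{-23} + 3\right) 12 = \left(- \frac{1}{23} + 3\right) 12 = \frac{68}{23} \cdot 12 = \frac{816}{23}$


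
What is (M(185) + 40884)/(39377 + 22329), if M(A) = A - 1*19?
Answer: 20525/30853 ≈ 0.66525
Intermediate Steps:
M(A) = -19 + A (M(A) = A - 19 = -19 + A)
(M(185) + 40884)/(39377 + 22329) = ((-19 + 185) + 40884)/(39377 + 22329) = (166 + 40884)/61706 = 41050*(1/61706) = 20525/30853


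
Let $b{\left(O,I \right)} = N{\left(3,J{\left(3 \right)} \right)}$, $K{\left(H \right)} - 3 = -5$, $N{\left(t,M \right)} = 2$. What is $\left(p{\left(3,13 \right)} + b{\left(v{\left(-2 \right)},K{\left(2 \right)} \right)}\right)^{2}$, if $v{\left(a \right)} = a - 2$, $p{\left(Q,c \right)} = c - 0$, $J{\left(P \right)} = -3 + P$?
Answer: $225$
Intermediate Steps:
$K{\left(H \right)} = -2$ ($K{\left(H \right)} = 3 - 5 = -2$)
$p{\left(Q,c \right)} = c$ ($p{\left(Q,c \right)} = c + 0 = c$)
$v{\left(a \right)} = -2 + a$
$b{\left(O,I \right)} = 2$
$\left(p{\left(3,13 \right)} + b{\left(v{\left(-2 \right)},K{\left(2 \right)} \right)}\right)^{2} = \left(13 + 2\right)^{2} = 15^{2} = 225$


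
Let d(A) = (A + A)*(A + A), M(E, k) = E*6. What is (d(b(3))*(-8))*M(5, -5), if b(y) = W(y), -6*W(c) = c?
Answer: -240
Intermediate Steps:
M(E, k) = 6*E
W(c) = -c/6
b(y) = -y/6
d(A) = 4*A² (d(A) = (2*A)*(2*A) = 4*A²)
(d(b(3))*(-8))*M(5, -5) = ((4*(-⅙*3)²)*(-8))*(6*5) = ((4*(-½)²)*(-8))*30 = ((4*(¼))*(-8))*30 = (1*(-8))*30 = -8*30 = -240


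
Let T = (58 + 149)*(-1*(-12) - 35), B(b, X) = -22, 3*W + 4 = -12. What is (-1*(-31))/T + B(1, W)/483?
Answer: -1735/33327 ≈ -0.052060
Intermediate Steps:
W = -16/3 (W = -4/3 + (⅓)*(-12) = -4/3 - 4 = -16/3 ≈ -5.3333)
T = -4761 (T = 207*(12 - 35) = 207*(-23) = -4761)
(-1*(-31))/T + B(1, W)/483 = -1*(-31)/(-4761) - 22/483 = 31*(-1/4761) - 22*1/483 = -31/4761 - 22/483 = -1735/33327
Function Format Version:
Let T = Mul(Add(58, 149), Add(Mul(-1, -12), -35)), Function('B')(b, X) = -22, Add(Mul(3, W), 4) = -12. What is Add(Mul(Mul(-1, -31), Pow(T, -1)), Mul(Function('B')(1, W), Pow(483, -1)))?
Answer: Rational(-1735, 33327) ≈ -0.052060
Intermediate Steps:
W = Rational(-16, 3) (W = Add(Rational(-4, 3), Mul(Rational(1, 3), -12)) = Add(Rational(-4, 3), -4) = Rational(-16, 3) ≈ -5.3333)
T = -4761 (T = Mul(207, Add(12, -35)) = Mul(207, -23) = -4761)
Add(Mul(Mul(-1, -31), Pow(T, -1)), Mul(Function('B')(1, W), Pow(483, -1))) = Add(Mul(Mul(-1, -31), Pow(-4761, -1)), Mul(-22, Pow(483, -1))) = Add(Mul(31, Rational(-1, 4761)), Mul(-22, Rational(1, 483))) = Add(Rational(-31, 4761), Rational(-22, 483)) = Rational(-1735, 33327)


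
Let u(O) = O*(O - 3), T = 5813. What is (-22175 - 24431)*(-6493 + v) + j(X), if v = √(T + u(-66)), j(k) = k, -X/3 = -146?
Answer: 302613196 - 46606*√10367 ≈ 2.9787e+8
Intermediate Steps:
X = 438 (X = -3*(-146) = 438)
u(O) = O*(-3 + O)
v = √10367 (v = √(5813 - 66*(-3 - 66)) = √(5813 - 66*(-69)) = √(5813 + 4554) = √10367 ≈ 101.82)
(-22175 - 24431)*(-6493 + v) + j(X) = (-22175 - 24431)*(-6493 + √10367) + 438 = -46606*(-6493 + √10367) + 438 = (302612758 - 46606*√10367) + 438 = 302613196 - 46606*√10367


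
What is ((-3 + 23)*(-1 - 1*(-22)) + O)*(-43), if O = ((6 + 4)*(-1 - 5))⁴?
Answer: -557298060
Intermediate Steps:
O = 12960000 (O = (10*(-6))⁴ = (-60)⁴ = 12960000)
((-3 + 23)*(-1 - 1*(-22)) + O)*(-43) = ((-3 + 23)*(-1 - 1*(-22)) + 12960000)*(-43) = (20*(-1 + 22) + 12960000)*(-43) = (20*21 + 12960000)*(-43) = (420 + 12960000)*(-43) = 12960420*(-43) = -557298060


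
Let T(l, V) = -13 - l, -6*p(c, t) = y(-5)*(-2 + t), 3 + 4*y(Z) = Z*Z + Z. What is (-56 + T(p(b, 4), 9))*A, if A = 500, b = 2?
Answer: -101375/3 ≈ -33792.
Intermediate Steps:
y(Z) = -¾ + Z/4 + Z²/4 (y(Z) = -¾ + (Z*Z + Z)/4 = -¾ + (Z² + Z)/4 = -¾ + (Z + Z²)/4 = -¾ + (Z/4 + Z²/4) = -¾ + Z/4 + Z²/4)
p(c, t) = 17/12 - 17*t/24 (p(c, t) = -(-¾ + (¼)*(-5) + (¼)*(-5)²)*(-2 + t)/6 = -(-¾ - 5/4 + (¼)*25)*(-2 + t)/6 = -(-¾ - 5/4 + 25/4)*(-2 + t)/6 = -17*(-2 + t)/24 = -(-17/2 + 17*t/4)/6 = 17/12 - 17*t/24)
(-56 + T(p(b, 4), 9))*A = (-56 + (-13 - (17/12 - 17/24*4)))*500 = (-56 + (-13 - (17/12 - 17/6)))*500 = (-56 + (-13 - 1*(-17/12)))*500 = (-56 + (-13 + 17/12))*500 = (-56 - 139/12)*500 = -811/12*500 = -101375/3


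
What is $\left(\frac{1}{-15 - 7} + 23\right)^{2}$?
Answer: $\frac{255025}{484} \approx 526.91$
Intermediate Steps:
$\left(\frac{1}{-15 - 7} + 23\right)^{2} = \left(\frac{1}{-22} + 23\right)^{2} = \left(- \frac{1}{22} + 23\right)^{2} = \left(\frac{505}{22}\right)^{2} = \frac{255025}{484}$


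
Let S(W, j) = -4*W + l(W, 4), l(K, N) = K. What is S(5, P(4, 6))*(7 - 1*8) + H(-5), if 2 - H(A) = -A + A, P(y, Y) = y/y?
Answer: 17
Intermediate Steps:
P(y, Y) = 1
H(A) = 2 (H(A) = 2 - (-A + A) = 2 - 1*0 = 2 + 0 = 2)
S(W, j) = -3*W (S(W, j) = -4*W + W = -3*W)
S(5, P(4, 6))*(7 - 1*8) + H(-5) = (-3*5)*(7 - 1*8) + 2 = -15*(7 - 8) + 2 = -15*(-1) + 2 = 15 + 2 = 17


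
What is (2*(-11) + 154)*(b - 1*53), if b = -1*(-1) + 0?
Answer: -6864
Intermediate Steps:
b = 1 (b = 1 + 0 = 1)
(2*(-11) + 154)*(b - 1*53) = (2*(-11) + 154)*(1 - 1*53) = (-22 + 154)*(1 - 53) = 132*(-52) = -6864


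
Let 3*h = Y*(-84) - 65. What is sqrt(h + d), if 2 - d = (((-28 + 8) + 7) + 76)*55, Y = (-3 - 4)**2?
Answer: I*sqrt(43710)/3 ≈ 69.69*I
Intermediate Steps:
Y = 49 (Y = (-7)**2 = 49)
h = -4181/3 (h = (49*(-84) - 65)/3 = (-4116 - 65)/3 = (1/3)*(-4181) = -4181/3 ≈ -1393.7)
d = -3463 (d = 2 - (((-28 + 8) + 7) + 76)*55 = 2 - ((-20 + 7) + 76)*55 = 2 - (-13 + 76)*55 = 2 - 63*55 = 2 - 1*3465 = 2 - 3465 = -3463)
sqrt(h + d) = sqrt(-4181/3 - 3463) = sqrt(-14570/3) = I*sqrt(43710)/3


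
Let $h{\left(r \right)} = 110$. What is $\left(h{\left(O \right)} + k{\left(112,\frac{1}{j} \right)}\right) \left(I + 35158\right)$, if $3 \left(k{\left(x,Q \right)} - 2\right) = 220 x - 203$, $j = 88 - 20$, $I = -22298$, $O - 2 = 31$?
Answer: $\frac{318580780}{3} \approx 1.0619 \cdot 10^{8}$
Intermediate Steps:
$O = 33$ ($O = 2 + 31 = 33$)
$j = 68$ ($j = 88 - 20 = 68$)
$k{\left(x,Q \right)} = - \frac{197}{3} + \frac{220 x}{3}$ ($k{\left(x,Q \right)} = 2 + \frac{220 x - 203}{3} = 2 + \frac{-203 + 220 x}{3} = 2 + \left(- \frac{203}{3} + \frac{220 x}{3}\right) = - \frac{197}{3} + \frac{220 x}{3}$)
$\left(h{\left(O \right)} + k{\left(112,\frac{1}{j} \right)}\right) \left(I + 35158\right) = \left(110 + \left(- \frac{197}{3} + \frac{220}{3} \cdot 112\right)\right) \left(-22298 + 35158\right) = \left(110 + \left(- \frac{197}{3} + \frac{24640}{3}\right)\right) 12860 = \left(110 + \frac{24443}{3}\right) 12860 = \frac{24773}{3} \cdot 12860 = \frac{318580780}{3}$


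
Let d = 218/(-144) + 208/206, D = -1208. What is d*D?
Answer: 564589/927 ≈ 609.05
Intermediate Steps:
d = -3739/7416 (d = 218*(-1/144) + 208*(1/206) = -109/72 + 104/103 = -3739/7416 ≈ -0.50418)
d*D = -3739/7416*(-1208) = 564589/927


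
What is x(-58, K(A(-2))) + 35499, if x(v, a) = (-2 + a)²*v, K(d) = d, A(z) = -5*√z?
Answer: 38167 - 1160*I*√2 ≈ 38167.0 - 1640.5*I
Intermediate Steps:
x(v, a) = v*(-2 + a)²
x(-58, K(A(-2))) + 35499 = -58*(-2 - 5*I*√2)² + 35499 = 35499 - 58*(-2 - 5*I*√2)²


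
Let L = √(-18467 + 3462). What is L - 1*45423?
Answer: -45423 + I*√15005 ≈ -45423.0 + 122.49*I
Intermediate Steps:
L = I*√15005 (L = √(-15005) = I*√15005 ≈ 122.49*I)
L - 1*45423 = I*√15005 - 1*45423 = I*√15005 - 45423 = -45423 + I*√15005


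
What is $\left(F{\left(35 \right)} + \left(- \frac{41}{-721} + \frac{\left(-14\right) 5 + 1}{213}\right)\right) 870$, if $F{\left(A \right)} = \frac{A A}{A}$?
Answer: $\frac{1546871310}{51191} \approx 30218.0$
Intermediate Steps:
$F{\left(A \right)} = A$ ($F{\left(A \right)} = \frac{A^{2}}{A} = A$)
$\left(F{\left(35 \right)} + \left(- \frac{41}{-721} + \frac{\left(-14\right) 5 + 1}{213}\right)\right) 870 = \left(35 + \left(- \frac{41}{-721} + \frac{\left(-14\right) 5 + 1}{213}\right)\right) 870 = \left(35 + \left(\left(-41\right) \left(- \frac{1}{721}\right) + \left(-70 + 1\right) \frac{1}{213}\right)\right) 870 = \left(35 + \left(\frac{41}{721} - \frac{23}{71}\right)\right) 870 = \left(35 - \frac{13672}{51191}\right) 870 = \frac{1778013}{51191} \cdot 870 = \frac{1546871310}{51191}$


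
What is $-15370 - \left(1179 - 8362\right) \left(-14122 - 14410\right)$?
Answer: $-204960726$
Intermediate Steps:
$-15370 - \left(1179 - 8362\right) \left(-14122 - 14410\right) = -15370 - \left(1179 - 8362\right) \left(-28532\right) = -15370 - \left(-7183\right) \left(-28532\right) = -15370 - 204945356 = -204960726$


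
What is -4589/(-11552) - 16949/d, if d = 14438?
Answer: -64769433/83393888 ≈ -0.77667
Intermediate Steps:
-4589/(-11552) - 16949/d = -4589/(-11552) - 16949/14438 = -4589*(-1/11552) - 16949*1/14438 = 4589/11552 - 16949/14438 = -64769433/83393888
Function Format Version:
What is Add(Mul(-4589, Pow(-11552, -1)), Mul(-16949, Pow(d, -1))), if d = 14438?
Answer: Rational(-64769433, 83393888) ≈ -0.77667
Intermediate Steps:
Add(Mul(-4589, Pow(-11552, -1)), Mul(-16949, Pow(d, -1))) = Add(Mul(-4589, Pow(-11552, -1)), Mul(-16949, Pow(14438, -1))) = Add(Mul(-4589, Rational(-1, 11552)), Mul(-16949, Rational(1, 14438))) = Add(Rational(4589, 11552), Rational(-16949, 14438)) = Rational(-64769433, 83393888)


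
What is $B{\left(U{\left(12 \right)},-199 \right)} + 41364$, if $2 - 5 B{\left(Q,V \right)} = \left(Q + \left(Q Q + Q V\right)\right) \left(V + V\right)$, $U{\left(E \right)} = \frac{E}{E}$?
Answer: $\frac{128416}{5} \approx 25683.0$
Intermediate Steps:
$U{\left(E \right)} = 1$
$B{\left(Q,V \right)} = \frac{2}{5} - \frac{2 V \left(Q + Q^{2} + Q V\right)}{5}$ ($B{\left(Q,V \right)} = \frac{2}{5} - \frac{\left(Q + \left(Q Q + Q V\right)\right) \left(V + V\right)}{5} = \frac{2}{5} - \frac{\left(Q + \left(Q^{2} + Q V\right)\right) 2 V}{5} = \frac{2}{5} - \frac{\left(Q + Q^{2} + Q V\right) 2 V}{5} = \frac{2}{5} - \frac{2 V \left(Q + Q^{2} + Q V\right)}{5}$)
$B{\left(U{\left(12 \right)},-199 \right)} + 41364 = \left(\frac{2}{5} - \frac{2}{5} \left(-199\right) - \frac{2 \left(-199\right)^{2}}{5} - - \frac{398 \cdot 1^{2}}{5}\right) + 41364 = \left(\frac{2}{5} + \frac{398}{5} - \frac{2}{5} \cdot 39601 - \left(- \frac{398}{5}\right) 1\right) + 41364 = \left(\frac{2}{5} + \frac{398}{5} - \frac{79202}{5} + \frac{398}{5}\right) + 41364 = - \frac{78404}{5} + 41364 = \frac{128416}{5}$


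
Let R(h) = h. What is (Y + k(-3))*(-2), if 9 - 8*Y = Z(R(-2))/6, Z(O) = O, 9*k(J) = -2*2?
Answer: -13/9 ≈ -1.4444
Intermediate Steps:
k(J) = -4/9 (k(J) = (-2*2)/9 = (1/9)*(-4) = -4/9)
Y = 7/6 (Y = 9/8 - (-1)/(4*6) = 9/8 - 1/8*(-1/3) = 9/8 + 1/24 = 7/6 ≈ 1.1667)
(Y + k(-3))*(-2) = (7/6 - 4/9)*(-2) = (13/18)*(-2) = -13/9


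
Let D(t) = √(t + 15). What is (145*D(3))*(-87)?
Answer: -37845*√2 ≈ -53521.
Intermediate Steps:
D(t) = √(15 + t)
(145*D(3))*(-87) = (145*√(15 + 3))*(-87) = (145*√18)*(-87) = (145*(3*√2))*(-87) = (435*√2)*(-87) = -37845*√2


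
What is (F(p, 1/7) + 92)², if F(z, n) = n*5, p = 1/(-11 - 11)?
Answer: 421201/49 ≈ 8595.9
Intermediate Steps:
p = -1/22 (p = 1/(-22) = -1/22 ≈ -0.045455)
F(z, n) = 5*n
(F(p, 1/7) + 92)² = (5/7 + 92)² = (649/7)² = 421201/49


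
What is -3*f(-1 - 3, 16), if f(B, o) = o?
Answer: -48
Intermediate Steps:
-3*f(-1 - 3, 16) = -3*16 = -48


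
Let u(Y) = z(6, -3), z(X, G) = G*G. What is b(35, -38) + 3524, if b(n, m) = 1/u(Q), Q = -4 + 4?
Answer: 31717/9 ≈ 3524.1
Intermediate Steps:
z(X, G) = G²
Q = 0
u(Y) = 9 (u(Y) = (-3)² = 9)
b(n, m) = ⅑ (b(n, m) = 1/9 = ⅑)
b(35, -38) + 3524 = ⅑ + 3524 = 31717/9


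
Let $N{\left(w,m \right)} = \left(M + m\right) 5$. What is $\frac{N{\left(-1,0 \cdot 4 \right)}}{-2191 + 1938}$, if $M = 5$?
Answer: $- \frac{25}{253} \approx -0.098814$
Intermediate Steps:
$N{\left(w,m \right)} = 25 + 5 m$ ($N{\left(w,m \right)} = \left(5 + m\right) 5 = 25 + 5 m$)
$\frac{N{\left(-1,0 \cdot 4 \right)}}{-2191 + 1938} = \frac{25 + 5 \cdot 0 \cdot 4}{-2191 + 1938} = \frac{25 + 5 \cdot 0}{-253} = - \frac{25 + 0}{253} = \left(- \frac{1}{253}\right) 25 = - \frac{25}{253}$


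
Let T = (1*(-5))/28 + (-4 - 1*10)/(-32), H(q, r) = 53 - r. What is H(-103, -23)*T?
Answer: 551/28 ≈ 19.679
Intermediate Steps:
T = 29/112 (T = -5*1/28 + (-4 - 10)*(-1/32) = -5/28 - 14*(-1/32) = -5/28 + 7/16 = 29/112 ≈ 0.25893)
H(-103, -23)*T = (53 - 1*(-23))*(29/112) = (53 + 23)*(29/112) = 76*(29/112) = 551/28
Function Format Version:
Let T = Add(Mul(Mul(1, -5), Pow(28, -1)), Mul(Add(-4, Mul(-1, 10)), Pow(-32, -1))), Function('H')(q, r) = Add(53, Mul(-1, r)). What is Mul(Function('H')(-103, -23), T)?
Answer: Rational(551, 28) ≈ 19.679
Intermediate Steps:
T = Rational(29, 112) (T = Add(Mul(-5, Rational(1, 28)), Mul(Add(-4, -10), Rational(-1, 32))) = Add(Rational(-5, 28), Mul(-14, Rational(-1, 32))) = Add(Rational(-5, 28), Rational(7, 16)) = Rational(29, 112) ≈ 0.25893)
Mul(Function('H')(-103, -23), T) = Mul(Add(53, Mul(-1, -23)), Rational(29, 112)) = Mul(Add(53, 23), Rational(29, 112)) = Mul(76, Rational(29, 112)) = Rational(551, 28)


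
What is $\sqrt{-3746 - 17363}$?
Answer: $i \sqrt{21109} \approx 145.29 i$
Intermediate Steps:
$\sqrt{-3746 - 17363} = \sqrt{-21109} = i \sqrt{21109}$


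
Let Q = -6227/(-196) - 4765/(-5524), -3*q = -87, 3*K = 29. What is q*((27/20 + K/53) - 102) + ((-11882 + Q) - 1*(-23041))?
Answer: 1781337024233/215187420 ≈ 8278.1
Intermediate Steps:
K = 29/3 (K = (⅓)*29 = 29/3 ≈ 9.6667)
q = 29 (q = -⅓*(-87) = 29)
Q = 2208243/67669 (Q = -6227*(-1/196) - 4765*(-1/5524) = 6227/196 + 4765/5524 = 2208243/67669 ≈ 32.633)
q*((27/20 + K/53) - 102) + ((-11882 + Q) - 1*(-23041)) = 29*((27/20 + (29/3)/53) - 102) + ((-11882 + 2208243/67669) - 1*(-23041)) = 29*((27*(1/20) + (29/3)*(1/53)) - 102) + (-801834815/67669 + 23041) = 29*((27/20 + 29/159) - 102) + 757326614/67669 = 29*(4873/3180 - 102) + 757326614/67669 = 29*(-319487/3180) + 757326614/67669 = -9265123/3180 + 757326614/67669 = 1781337024233/215187420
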